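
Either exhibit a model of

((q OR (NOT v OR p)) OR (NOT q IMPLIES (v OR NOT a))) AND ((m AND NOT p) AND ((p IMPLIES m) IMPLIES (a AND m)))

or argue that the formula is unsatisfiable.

p = False; a = True; v = True; q = False; m = True

  (q OR (NOT v OR p)) OR (NOT q IMPLIES (v OR NOT a)) = True
    q OR (NOT v OR p) = False
      NOT v OR p = False
        NOT v = False
    NOT q IMPLIES (v OR NOT a) = True
      NOT q = True
      v OR NOT a = True
        NOT a = False
  (m AND NOT p) AND ((p IMPLIES m) IMPLIES (a AND m)) = True
    m AND NOT p = True
      NOT p = True
    (p IMPLIES m) IMPLIES (a AND m) = True
      p IMPLIES m = True
      a AND m = True
Both conjuncts True, so the formula holds.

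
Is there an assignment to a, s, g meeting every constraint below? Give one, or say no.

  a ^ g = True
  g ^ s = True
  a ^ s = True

Adding constraints 1, 2, 3 mod 2: every variable appears an even number of times on the left, so the left side is 0.
But the right sides sum to 1 (mod 2). 0 ≠ 1 — the system is inconsistent.

No satisfying assignment exists.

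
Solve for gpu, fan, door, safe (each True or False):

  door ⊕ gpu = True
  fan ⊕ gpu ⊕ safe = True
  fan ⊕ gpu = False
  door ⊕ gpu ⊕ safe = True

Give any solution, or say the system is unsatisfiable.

UNSATISFIABLE

Adding constraints 1, 2, 3, 4 mod 2: every variable appears an even number of times on the left, so the left side is 0.
But the right sides sum to 1 (mod 2). 0 ≠ 1 — the system is inconsistent.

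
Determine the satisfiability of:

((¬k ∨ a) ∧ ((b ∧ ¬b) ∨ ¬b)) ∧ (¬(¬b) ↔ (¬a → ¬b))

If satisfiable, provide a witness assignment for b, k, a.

Case b = True: the conjunct (b ∧ ¬b) ∨ ¬b becomes (True ∧ False) ∨ ¬True = False.
Case b = False: the conjunct ¬(¬b) ↔ (¬a → ¬b) becomes ¬True ↔ (¬a → True) = False.
Both cases fail — unsatisfiable.

Unsatisfiable — no assignment works.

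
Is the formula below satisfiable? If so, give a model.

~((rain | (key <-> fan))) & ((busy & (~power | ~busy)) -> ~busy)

rain: False, busy: False, fan: True, power: True, key: False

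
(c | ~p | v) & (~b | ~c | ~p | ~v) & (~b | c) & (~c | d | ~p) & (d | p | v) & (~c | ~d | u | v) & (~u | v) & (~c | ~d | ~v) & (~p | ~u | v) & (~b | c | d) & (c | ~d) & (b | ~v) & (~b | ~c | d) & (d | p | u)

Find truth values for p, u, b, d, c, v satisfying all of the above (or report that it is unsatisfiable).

Case b = True:
  (~b | c) forces c = True.
  (~b | ~c | d) forces d = True.
  (~c | ~d | ~v) forces v = False.
  (~c | ~d | u | v) forces u = True.
  Clause (~u | v) is falsified — contradiction.
Case b = False:
  (b | ~v) forces v = False.
  (~u | v) forces u = False.
  If d = True:
    (~c | ~d | u | v) forces c = False.
    clause (c | ~d) is falsified.
  If d = False:
    (d | p | v) forces p = True.
    (c | ~p | v) forces c = True.
    clause (~c | d | ~p) is falsified.
  Every sub-case reaches a contradiction.
Both cases fail, so the formula is unsatisfiable.

Unsatisfiable — no assignment works.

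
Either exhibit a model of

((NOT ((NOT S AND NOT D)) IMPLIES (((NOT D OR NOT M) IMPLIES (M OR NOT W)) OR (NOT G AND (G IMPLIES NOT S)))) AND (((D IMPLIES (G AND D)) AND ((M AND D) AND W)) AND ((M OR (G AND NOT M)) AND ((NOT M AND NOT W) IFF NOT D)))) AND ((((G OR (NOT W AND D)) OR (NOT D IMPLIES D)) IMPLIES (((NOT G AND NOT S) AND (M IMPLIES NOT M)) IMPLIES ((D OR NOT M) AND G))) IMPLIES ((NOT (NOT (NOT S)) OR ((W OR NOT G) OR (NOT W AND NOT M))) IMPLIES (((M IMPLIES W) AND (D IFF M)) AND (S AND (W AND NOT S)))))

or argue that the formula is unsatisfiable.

Case M = True: the formula simplifies to (((D IMPLIES (G AND D)) AND (D AND W)) AND D) AND ((NOT (NOT (NOT S)) OR (W OR NOT G)) IMPLIES ((W AND D) AND (S AND (W AND NOT S)))).
  W = True: simplifies to (((D IMPLIES (G AND D)) AND D) AND D) AND (D AND (S AND NOT S)).
    S = True: the conjunct NOT S is False.
    S = False: the conjunct S is False.
  W = False: the conjunct W is False.
Case M = False: the conjunct M is False.
Both cases fail — unsatisfiable.

The formula is unsatisfiable.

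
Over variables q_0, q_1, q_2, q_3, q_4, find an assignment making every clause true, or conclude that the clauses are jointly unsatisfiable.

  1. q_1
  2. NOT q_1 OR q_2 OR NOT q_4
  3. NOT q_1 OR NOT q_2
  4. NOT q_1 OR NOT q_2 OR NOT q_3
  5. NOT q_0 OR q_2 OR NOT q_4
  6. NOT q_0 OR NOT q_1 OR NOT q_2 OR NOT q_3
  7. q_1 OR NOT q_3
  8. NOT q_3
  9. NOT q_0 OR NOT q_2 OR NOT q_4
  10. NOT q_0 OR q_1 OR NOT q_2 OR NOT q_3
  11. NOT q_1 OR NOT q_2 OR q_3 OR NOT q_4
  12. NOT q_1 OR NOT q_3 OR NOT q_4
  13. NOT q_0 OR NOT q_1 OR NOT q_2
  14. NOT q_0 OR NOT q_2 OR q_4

q_0: False, q_1: True, q_2: False, q_3: False, q_4: False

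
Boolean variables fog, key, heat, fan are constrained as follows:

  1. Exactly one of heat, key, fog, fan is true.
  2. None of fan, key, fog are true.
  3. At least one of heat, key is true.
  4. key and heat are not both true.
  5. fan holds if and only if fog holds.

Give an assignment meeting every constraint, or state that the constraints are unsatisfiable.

fog = False; key = False; heat = True; fan = False

  (1) {heat, key, fog, fan}: 1 true — exactly one ✓
  (2) {fan, key, fog}: 0 true — none ✓
  (3) {heat, key}: 1 true — at least one ✓
  (4) key=F, heat=T — not both ✓
  (5) fan=F, fog=F — same ✓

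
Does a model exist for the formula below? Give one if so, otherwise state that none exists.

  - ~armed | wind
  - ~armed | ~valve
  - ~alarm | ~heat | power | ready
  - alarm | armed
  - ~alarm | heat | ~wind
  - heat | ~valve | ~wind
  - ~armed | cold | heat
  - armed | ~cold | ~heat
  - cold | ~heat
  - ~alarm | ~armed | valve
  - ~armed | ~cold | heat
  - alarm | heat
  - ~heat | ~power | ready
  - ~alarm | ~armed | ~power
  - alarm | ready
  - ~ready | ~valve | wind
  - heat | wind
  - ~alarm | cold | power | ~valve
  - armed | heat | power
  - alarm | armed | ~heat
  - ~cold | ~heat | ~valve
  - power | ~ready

heat = True; armed = True; wind = True; alarm = False; cold = True; power = True; valve = False; ready = True

Try heat = False:
  (alarm | heat) forces alarm = True.
  (~alarm | heat | ~wind) forces wind = False.
  clause (heat | wind) is falsified — backtrack.
So heat = True.
  then (cold | ~heat) forces cold = True.
  then (~cold | ~heat | ~valve) forces valve = False.
  then (armed | ~cold | ~heat) forces armed = True.
  then (~alarm | ~armed | valve) forces alarm = False.
  then (alarm | ready) forces ready = True.
  then (power | ~ready) forces power = True.
  then (~armed | wind) forces wind = True.
All clauses satisfied.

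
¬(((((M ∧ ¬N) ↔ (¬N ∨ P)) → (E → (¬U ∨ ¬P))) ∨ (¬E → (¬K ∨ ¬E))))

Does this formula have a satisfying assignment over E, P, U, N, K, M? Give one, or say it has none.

No satisfying assignment exists.

Case E = True: the formula becomes ¬(((((M ∧ ¬N) ↔ (¬N ∨ P)) → (¬U ∨ ¬P)) ∨ True)) = False.
Case E = False: the formula becomes ¬((True ∨ True)) = False.
Both cases fail — unsatisfiable.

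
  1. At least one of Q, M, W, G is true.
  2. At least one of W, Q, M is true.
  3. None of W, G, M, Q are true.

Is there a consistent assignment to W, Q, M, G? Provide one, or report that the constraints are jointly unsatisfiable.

Unsatisfiable — no assignment works.

Case Q = True:
  Constraint (3) is violated (Q=T) — contradiction.
Case Q = False:
  (3) forces W = False.
  (2) with W=F, Q=F forces M = True.
  Constraint (3) is violated (M=T) — contradiction.
Both cases fail — unsatisfiable.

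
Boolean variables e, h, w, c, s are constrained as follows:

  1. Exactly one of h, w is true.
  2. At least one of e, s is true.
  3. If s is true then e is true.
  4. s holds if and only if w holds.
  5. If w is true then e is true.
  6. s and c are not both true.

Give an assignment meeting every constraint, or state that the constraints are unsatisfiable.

e = True, h = False, w = True, c = False, s = True

  (1) {h, w}: 1 true — exactly one ✓
  (2) {e, s}: 2 true — at least one ✓
  (3) s=T ⇒ e: T ✓
  (4) s=T, w=T — same ✓
  (5) w=T ⇒ e: T ✓
  (6) s=T, c=F — not both ✓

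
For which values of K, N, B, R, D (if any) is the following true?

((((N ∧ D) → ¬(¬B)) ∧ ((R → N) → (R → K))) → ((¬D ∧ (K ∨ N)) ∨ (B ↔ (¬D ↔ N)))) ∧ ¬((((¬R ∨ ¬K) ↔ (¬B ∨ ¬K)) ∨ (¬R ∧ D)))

K = True, N = False, B = True, R = False, D = False

  (((N ∧ D) → ¬(¬B)) ∧ ((R → N) → (R → K))) → ((¬D ∧ (K ∨ N)) ∨ (B ↔ (¬D ↔ N))) = True
    ((N ∧ D) → ¬(¬B)) ∧ ((R → N) → (R → K)) = True
      (N ∧ D) → ¬(¬B) = True
        N ∧ D = False
        ¬(¬B) = True
          ¬B = False
      (R → N) → (R → K) = True
        R → N = True
        R → K = True
    (¬D ∧ (K ∨ N)) ∨ (B ↔ (¬D ↔ N)) = True
      ¬D ∧ (K ∨ N) = True
        ¬D = True
        K ∨ N = True
      B ↔ (¬D ↔ N) = False
        ¬D ↔ N = False
          ¬D = True
  ¬((((¬R ∨ ¬K) ↔ (¬B ∨ ¬K)) ∨ (¬R ∧ D))) = True
    ((¬R ∨ ¬K) ↔ (¬B ∨ ¬K)) ∨ (¬R ∧ D) = False
      (¬R ∨ ¬K) ↔ (¬B ∨ ¬K) = False
        ¬R ∨ ¬K = True
          ¬R = True
          ¬K = False
        ¬B ∨ ¬K = False
          ¬B = False
          ¬K = False
      ¬R ∧ D = False
        ¬R = True
Both conjuncts True, so the formula holds.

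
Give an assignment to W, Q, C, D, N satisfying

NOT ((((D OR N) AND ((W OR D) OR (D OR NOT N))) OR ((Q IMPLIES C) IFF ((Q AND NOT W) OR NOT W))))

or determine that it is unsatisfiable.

W = True; Q = False; C = True; D = False; N = False

  NOT ((((D OR N) AND ((W OR D) OR (D OR NOT N))) OR ((Q IMPLIES C) IFF ((Q AND NOT W) OR NOT W)))) = True
    ((D OR N) AND ((W OR D) OR (D OR NOT N))) OR ((Q IMPLIES C) IFF ((Q AND NOT W) OR NOT W)) = False
      (D OR N) AND ((W OR D) OR (D OR NOT N)) = False
        D OR N = False
        (W OR D) OR (D OR NOT N) = True
          W OR D = True
          D OR NOT N = True
            NOT N = True
      (Q IMPLIES C) IFF ((Q AND NOT W) OR NOT W) = False
        Q IMPLIES C = True
        (Q AND NOT W) OR NOT W = False
          Q AND NOT W = False
            NOT W = False
          NOT W = False
The formula evaluates to True.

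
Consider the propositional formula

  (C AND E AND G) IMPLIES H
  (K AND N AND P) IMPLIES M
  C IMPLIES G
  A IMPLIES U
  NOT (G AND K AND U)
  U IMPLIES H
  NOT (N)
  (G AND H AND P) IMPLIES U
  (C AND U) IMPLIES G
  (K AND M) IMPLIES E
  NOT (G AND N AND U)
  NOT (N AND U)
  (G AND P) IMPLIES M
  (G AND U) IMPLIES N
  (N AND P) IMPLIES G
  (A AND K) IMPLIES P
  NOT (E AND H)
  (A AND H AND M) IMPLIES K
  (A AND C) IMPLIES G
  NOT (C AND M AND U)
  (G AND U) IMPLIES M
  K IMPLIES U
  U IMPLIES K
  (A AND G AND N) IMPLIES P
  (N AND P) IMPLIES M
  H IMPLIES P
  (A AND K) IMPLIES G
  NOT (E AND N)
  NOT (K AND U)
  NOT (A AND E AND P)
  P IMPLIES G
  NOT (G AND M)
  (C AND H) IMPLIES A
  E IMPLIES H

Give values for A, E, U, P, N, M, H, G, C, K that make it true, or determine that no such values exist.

Unit clause (NOT N) forces N = False.
Try A = True:
  (NOT A OR U) forces U = True.
  (K OR NOT U) forces K = True.
  clause (NOT K OR NOT U) is falsified — backtrack.
So A = False.
Set E = False.
Set U = False.
  then (NOT K OR U) forces K = False.
Try P = True:
  (G OR NOT P) forces G = True.
  (NOT G OR NOT M) forces M = False.
  clause (NOT G OR M OR NOT P) is falsified — backtrack.
So P = False.
  then (NOT H OR P) forces H = False.
Set M = False.
Set G = True.
Set C = True.
All clauses satisfied.

A = False, E = False, U = False, P = False, N = False, M = False, H = False, G = True, C = True, K = False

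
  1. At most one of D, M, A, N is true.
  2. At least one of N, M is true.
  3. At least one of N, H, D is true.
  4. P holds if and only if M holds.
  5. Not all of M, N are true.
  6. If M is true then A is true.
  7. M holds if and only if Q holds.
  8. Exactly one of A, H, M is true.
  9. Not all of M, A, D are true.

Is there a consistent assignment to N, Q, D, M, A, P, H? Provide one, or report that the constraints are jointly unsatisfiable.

N = True, Q = False, D = False, M = False, A = False, P = False, H = True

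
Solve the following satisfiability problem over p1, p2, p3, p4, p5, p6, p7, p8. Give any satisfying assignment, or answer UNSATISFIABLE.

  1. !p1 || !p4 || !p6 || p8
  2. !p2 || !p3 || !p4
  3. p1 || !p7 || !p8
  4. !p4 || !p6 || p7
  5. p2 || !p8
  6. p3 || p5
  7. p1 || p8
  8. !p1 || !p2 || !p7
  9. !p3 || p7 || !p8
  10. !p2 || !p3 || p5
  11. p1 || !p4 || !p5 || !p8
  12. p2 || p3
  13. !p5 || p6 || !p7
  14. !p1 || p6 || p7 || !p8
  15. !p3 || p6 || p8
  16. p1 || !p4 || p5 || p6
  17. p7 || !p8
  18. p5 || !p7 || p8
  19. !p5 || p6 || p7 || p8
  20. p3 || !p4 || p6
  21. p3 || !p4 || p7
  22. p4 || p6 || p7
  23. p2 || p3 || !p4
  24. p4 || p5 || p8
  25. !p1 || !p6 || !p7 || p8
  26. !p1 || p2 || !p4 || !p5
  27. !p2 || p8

Try p1 = False:
  (p1 || p8) forces p8 = True.
  (p1 || !p7 || !p8) forces p7 = False.
  clause (p7 || !p8) is falsified — backtrack.
So p1 = True.
Try p2 = True:
  (!p1 || !p2 || !p7) forces p7 = False.
  (p7 || !p8) forces p8 = False.
  clause (!p2 || p8) is falsified — backtrack.
So p2 = False.
  then (p2 || !p8) forces p8 = False.
  then (p2 || p3) forces p3 = True.
  then (!p3 || p6 || p8) forces p6 = True.
  then (!p1 || !p6 || !p7 || p8) forces p7 = False.
  then (!p1 || !p4 || !p6 || p8) forces p4 = False.
  then (p4 || p5 || p8) forces p5 = True.
All clauses satisfied.

p1 = True; p2 = False; p3 = True; p4 = False; p5 = True; p6 = True; p7 = False; p8 = False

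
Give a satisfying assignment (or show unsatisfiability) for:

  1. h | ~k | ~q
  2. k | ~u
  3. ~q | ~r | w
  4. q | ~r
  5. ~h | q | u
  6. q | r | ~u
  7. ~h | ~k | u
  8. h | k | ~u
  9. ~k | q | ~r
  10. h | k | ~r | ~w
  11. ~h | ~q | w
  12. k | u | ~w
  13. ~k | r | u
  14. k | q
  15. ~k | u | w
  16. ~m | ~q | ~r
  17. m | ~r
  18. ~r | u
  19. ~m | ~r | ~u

Set u = False.
  then (~r | u) forces r = False.
  then (~k | r | u) forces k = False.
  then (k | q) forces q = True.
  then (k | u | ~w) forces w = False.
  then (~h | ~q | w) forces h = False.
Set m = True.
All clauses satisfied.

u=F, w=F, r=F, k=F, h=F, q=T, m=T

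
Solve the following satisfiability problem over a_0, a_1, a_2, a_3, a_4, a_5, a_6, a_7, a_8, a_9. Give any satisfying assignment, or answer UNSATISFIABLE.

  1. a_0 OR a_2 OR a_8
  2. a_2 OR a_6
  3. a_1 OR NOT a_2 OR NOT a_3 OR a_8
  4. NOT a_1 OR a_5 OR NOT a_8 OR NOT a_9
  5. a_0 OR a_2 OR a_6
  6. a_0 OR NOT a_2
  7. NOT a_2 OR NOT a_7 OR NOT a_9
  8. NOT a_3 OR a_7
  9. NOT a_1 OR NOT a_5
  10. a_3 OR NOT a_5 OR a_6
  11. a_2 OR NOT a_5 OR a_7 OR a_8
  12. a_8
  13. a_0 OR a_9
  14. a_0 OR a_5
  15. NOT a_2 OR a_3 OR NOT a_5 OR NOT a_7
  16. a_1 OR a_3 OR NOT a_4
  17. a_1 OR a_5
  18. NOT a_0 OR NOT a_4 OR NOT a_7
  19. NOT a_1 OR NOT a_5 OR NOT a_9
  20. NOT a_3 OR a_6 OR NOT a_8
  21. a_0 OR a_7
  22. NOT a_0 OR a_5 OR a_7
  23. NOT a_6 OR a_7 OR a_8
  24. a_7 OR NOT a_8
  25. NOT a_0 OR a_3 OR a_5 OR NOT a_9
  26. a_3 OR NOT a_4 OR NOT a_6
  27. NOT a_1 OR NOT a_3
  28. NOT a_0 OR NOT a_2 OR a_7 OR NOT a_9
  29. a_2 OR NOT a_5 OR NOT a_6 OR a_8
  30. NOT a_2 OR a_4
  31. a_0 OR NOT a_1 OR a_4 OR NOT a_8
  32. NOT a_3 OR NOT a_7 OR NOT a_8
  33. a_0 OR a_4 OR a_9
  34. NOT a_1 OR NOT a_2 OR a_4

a_0: True, a_1: False, a_2: False, a_3: False, a_4: False, a_5: True, a_6: True, a_7: True, a_8: True, a_9: True

Unit clause (a_8) forces a_8 = True.
In (a_7 OR NOT a_8) only a_7 is left, so a_7 = True.
In (NOT a_3 OR NOT a_7 OR NOT a_8) only NOT a_3 is left, so a_3 = False.
Set a_0 = True.
  then (NOT a_0 OR NOT a_4 OR NOT a_7) forces a_4 = False.
  then (NOT a_2 OR a_4) forces a_2 = False.
  then (a_2 OR a_6) forces a_6 = True.
Set a_1 = False.
  then (a_1 OR a_5) forces a_5 = True.
Set a_9 = True.
All clauses satisfied.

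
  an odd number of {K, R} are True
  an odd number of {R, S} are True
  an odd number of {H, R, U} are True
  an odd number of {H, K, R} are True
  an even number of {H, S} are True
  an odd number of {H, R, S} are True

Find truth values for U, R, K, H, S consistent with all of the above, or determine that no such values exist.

U=F, R=T, K=F, H=F, S=F

{K, R}: 1 true → odd ✓
{R, S}: 1 true → odd ✓
{H, R, U}: 1 true → odd ✓
{H, K, R}: 1 true → odd ✓
{H, S}: 0 true → even ✓
{H, R, S}: 1 true → odd ✓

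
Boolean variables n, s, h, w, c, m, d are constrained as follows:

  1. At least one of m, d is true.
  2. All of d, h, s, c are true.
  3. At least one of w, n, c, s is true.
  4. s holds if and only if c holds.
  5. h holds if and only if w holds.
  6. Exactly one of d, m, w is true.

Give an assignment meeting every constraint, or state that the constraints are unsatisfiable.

No satisfying assignment exists.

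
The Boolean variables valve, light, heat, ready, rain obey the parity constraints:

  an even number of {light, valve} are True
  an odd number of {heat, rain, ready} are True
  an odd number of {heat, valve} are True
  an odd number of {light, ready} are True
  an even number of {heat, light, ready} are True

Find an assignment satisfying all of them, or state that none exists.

valve=F; light=F; heat=T; ready=T; rain=T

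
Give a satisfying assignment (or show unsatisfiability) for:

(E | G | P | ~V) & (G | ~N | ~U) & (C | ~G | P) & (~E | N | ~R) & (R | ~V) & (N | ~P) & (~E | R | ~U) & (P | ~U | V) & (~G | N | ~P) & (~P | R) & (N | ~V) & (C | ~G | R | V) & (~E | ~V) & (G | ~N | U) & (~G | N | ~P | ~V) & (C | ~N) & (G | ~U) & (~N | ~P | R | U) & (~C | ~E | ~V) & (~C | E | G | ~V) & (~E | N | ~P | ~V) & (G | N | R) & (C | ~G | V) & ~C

Unit clause (~C) forces C = False.
In (C | ~N) only ~N is left, so N = False.
In (N | ~P) only ~P is left, so P = False.
In (N | ~V) only ~V is left, so V = False.
In (C | ~G | V) only ~G is left, so G = False.
In (P | ~U | V) only ~U is left, so U = False.
In (G | N | R) only R is left, so R = True.
In (~E | N | ~R) only ~E is left, so E = False.
All clauses satisfied.

G: False, U: False, N: False, C: False, P: False, R: True, V: False, E: False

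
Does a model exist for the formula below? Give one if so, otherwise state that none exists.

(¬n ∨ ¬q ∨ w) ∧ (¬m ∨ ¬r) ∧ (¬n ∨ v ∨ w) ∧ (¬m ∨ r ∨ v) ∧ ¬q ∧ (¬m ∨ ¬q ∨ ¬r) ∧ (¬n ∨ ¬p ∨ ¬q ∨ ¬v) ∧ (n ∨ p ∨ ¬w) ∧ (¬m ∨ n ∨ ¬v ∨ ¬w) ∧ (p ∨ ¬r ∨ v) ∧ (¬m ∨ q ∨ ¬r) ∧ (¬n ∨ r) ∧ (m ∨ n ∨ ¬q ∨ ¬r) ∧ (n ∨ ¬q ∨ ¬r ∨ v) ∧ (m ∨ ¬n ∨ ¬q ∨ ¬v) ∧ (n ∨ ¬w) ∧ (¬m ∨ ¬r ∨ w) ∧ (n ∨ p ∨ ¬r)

Unit clause (¬q) forces q = False.
Set p = True.
Set v = False.
Set r = True.
  then (¬m ∨ ¬r) forces m = False.
Set n = True.
  then (¬n ∨ v ∨ w) forces w = True.
All clauses satisfied.

p = True, v = False, r = True, n = True, m = False, q = False, w = True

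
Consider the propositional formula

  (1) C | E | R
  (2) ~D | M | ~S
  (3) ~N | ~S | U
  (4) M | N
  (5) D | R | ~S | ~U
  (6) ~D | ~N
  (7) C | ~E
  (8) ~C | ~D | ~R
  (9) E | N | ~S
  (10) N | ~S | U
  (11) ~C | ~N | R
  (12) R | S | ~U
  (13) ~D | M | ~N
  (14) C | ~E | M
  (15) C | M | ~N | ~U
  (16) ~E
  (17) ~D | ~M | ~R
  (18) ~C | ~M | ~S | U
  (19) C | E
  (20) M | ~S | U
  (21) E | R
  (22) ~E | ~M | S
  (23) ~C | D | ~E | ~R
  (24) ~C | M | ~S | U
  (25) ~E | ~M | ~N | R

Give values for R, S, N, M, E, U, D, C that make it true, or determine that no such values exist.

R=T, S=F, N=T, M=F, E=F, U=T, D=F, C=T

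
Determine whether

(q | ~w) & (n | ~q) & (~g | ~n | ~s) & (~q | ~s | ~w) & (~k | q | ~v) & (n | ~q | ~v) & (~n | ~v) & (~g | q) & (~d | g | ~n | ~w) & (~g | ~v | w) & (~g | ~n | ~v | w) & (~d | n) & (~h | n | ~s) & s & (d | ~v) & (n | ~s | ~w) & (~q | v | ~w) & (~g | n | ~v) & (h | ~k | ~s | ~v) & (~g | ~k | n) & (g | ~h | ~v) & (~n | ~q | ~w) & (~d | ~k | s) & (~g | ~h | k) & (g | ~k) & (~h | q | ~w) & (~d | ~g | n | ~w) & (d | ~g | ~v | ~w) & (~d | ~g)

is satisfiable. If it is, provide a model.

Unit clause (s) forces s = True.
Set d = True.
  then (~d | n) forces n = True.
  then (~d | ~g) forces g = False.
  then (~n | ~v) forces v = False.
  then (~d | g | ~n | ~w) forces w = False.
  then (g | ~k) forces k = False.
Set q = True.
Set h = True.
All clauses satisfied.

d: True, s: True, v: False, q: True, h: True, k: False, n: True, g: False, w: False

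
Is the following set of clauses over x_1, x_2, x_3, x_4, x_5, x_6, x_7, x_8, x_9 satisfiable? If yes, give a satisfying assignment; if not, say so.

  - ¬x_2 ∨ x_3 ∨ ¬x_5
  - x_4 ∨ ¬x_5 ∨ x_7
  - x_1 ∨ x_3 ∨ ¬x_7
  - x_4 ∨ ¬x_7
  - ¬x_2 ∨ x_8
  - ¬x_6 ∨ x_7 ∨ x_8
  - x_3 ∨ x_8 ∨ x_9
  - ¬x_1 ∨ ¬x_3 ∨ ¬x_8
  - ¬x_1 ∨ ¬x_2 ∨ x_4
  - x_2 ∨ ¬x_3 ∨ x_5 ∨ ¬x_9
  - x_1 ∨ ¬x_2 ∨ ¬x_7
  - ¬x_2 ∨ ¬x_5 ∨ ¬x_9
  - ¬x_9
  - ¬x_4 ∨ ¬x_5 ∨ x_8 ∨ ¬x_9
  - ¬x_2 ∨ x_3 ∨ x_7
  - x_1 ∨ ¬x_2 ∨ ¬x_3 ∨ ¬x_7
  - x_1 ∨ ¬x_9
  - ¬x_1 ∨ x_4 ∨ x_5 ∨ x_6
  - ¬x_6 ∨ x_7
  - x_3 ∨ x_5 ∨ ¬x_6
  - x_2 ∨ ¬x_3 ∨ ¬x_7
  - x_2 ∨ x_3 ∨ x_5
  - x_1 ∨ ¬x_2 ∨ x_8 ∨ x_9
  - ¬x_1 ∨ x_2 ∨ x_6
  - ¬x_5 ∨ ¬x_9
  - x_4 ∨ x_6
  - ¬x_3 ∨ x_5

Unit clause (¬x_9) forces x_9 = False.
Set x_1 = False.
Set x_2 = False.
Set x_3 = True.
  then (x_2 ∨ ¬x_3 ∨ ¬x_7) forces x_7 = False.
  then (¬x_3 ∨ x_5) forces x_5 = True.
  then (x_4 ∨ ¬x_5 ∨ x_7) forces x_4 = True.
  then (¬x_6 ∨ x_7) forces x_6 = False.
Set x_8 = False.
All clauses satisfied.

x_1 = False, x_2 = False, x_3 = True, x_4 = True, x_5 = True, x_6 = False, x_7 = False, x_8 = False, x_9 = False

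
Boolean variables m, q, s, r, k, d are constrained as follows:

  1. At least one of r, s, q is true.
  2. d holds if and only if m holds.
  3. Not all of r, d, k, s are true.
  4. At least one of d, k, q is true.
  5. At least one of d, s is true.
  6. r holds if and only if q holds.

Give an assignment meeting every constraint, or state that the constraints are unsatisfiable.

m = False, q = True, s = True, r = True, k = True, d = False

  (1) {r, s, q}: 3 true — at least one ✓
  (2) d=F, m=F — same ✓
  (3) {r, d, k, s}: 3/4 true — not all ✓
  (4) {d, k, q}: 2 true — at least one ✓
  (5) {d, s}: 1 true — at least one ✓
  (6) r=T, q=T — same ✓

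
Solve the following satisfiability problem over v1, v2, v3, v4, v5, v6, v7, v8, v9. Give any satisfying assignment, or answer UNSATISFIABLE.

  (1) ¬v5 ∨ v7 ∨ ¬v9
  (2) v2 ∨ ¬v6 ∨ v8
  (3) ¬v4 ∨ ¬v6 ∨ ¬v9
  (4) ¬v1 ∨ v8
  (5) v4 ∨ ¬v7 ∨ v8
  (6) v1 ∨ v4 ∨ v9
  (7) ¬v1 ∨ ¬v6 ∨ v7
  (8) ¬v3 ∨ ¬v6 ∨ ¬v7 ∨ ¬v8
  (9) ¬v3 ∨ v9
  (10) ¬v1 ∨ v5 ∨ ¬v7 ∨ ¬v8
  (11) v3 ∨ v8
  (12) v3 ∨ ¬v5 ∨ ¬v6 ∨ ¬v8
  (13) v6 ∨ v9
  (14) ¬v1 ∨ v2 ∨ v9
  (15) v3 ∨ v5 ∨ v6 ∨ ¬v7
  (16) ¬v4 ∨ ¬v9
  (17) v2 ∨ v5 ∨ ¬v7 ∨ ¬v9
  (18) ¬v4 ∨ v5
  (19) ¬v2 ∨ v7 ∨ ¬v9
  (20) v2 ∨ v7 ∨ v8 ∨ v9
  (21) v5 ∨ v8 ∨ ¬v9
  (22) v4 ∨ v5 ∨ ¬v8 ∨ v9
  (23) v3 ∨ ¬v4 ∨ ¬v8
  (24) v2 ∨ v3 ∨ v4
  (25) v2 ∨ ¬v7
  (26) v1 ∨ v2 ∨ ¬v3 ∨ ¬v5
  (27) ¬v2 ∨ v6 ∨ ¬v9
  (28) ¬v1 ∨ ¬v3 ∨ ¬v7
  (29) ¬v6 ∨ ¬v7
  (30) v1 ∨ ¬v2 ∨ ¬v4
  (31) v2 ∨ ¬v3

No satisfying assignment exists.

Case v2 = True:
  If v9 = True:
    (¬v4 ∨ ¬v9) forces v4 = False.
    (¬v2 ∨ v7 ∨ ¬v9) forces v7 = True.
    (v4 ∨ ¬v7 ∨ v8) forces v8 = True.
    (¬v2 ∨ v6 ∨ ¬v9) forces v6 = True.
    clause (¬v6 ∨ ¬v7) is falsified.
  If v9 = False:
    (¬v3 ∨ v9) forces v3 = False.
    (v3 ∨ v8) forces v8 = True.
    (v6 ∨ v9) forces v6 = True.
    (v3 ∨ ¬v5 ∨ ¬v6 ∨ ¬v8) forces v5 = False.
    (¬v4 ∨ v5) forces v4 = False.
    clause (v4 ∨ v5 ∨ ¬v8 ∨ v9) is falsified.
  Every sub-case reaches a contradiction.
Case v2 = False:
  (v2 ∨ ¬v7) forces v7 = False.
  (v2 ∨ ¬v3) forces v3 = False.
  (v3 ∨ v8) forces v8 = True.
  (v3 ∨ ¬v4 ∨ ¬v8) forces v4 = False.
  Clause (v2 ∨ v3 ∨ v4) is falsified — contradiction.
Both cases fail, so the formula is unsatisfiable.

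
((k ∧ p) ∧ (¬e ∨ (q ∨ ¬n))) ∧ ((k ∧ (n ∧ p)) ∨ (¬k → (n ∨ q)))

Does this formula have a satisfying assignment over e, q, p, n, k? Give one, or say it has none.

e: False, q: True, p: True, n: False, k: True

  (k ∧ p) ∧ (¬e ∨ (q ∨ ¬n)) = True
    k ∧ p = True
    ¬e ∨ (q ∨ ¬n) = True
      ¬e = True
      q ∨ ¬n = True
        ¬n = True
  (k ∧ (n ∧ p)) ∨ (¬k → (n ∨ q)) = True
    k ∧ (n ∧ p) = False
      n ∧ p = False
    ¬k → (n ∨ q) = True
      ¬k = False
      n ∨ q = True
Both conjuncts True, so the formula holds.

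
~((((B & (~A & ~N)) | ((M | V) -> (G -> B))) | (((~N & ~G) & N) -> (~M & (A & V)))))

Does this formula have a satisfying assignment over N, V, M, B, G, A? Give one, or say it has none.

No satisfying assignment exists.

Case N = True: the formula becomes ~((((M | V) -> (G -> B)) | True)) = False.
Case N = False: the formula becomes ~((((B & ~A) | ((M | V) -> (G -> B))) | True)) = False.
Both cases fail — unsatisfiable.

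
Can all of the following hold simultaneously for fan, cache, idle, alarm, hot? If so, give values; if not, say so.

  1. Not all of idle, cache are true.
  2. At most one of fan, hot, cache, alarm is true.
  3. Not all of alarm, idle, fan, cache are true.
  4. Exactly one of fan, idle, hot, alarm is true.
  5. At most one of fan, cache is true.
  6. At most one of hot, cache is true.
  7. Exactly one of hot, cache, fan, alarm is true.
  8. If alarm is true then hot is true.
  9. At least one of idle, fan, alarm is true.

fan=T, cache=F, idle=F, alarm=F, hot=F

  (1) {idle, cache}: 0/2 true — not all ✓
  (2) {fan, hot, cache, alarm}: 1 true — at most one ✓
  (3) {alarm, idle, fan, cache}: 1/4 true — not all ✓
  (4) {fan, idle, hot, alarm}: 1 true — exactly one ✓
  (5) {fan, cache}: 1 true — at most one ✓
  (6) {hot, cache}: 0 true — at most one ✓
  (7) {hot, cache, fan, alarm}: 1 true — exactly one ✓
  (8) alarm=F ⇒ hot: vacuous ✓
  (9) {idle, fan, alarm}: 1 true — at least one ✓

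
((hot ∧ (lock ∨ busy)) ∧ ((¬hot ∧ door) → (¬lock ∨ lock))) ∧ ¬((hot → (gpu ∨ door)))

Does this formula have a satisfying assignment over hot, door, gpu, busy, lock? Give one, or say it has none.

hot: True; door: False; gpu: False; busy: True; lock: True

  (hot ∧ (lock ∨ busy)) ∧ ((¬hot ∧ door) → (¬lock ∨ lock)) = True
    hot ∧ (lock ∨ busy) = True
      lock ∨ busy = True
    (¬hot ∧ door) → (¬lock ∨ lock) = True
      ¬hot ∧ door = False
        ¬hot = False
      ¬lock ∨ lock = True
        ¬lock = False
  ¬((hot → (gpu ∨ door))) = True
    hot → (gpu ∨ door) = False
      gpu ∨ door = False
Both conjuncts True, so the formula holds.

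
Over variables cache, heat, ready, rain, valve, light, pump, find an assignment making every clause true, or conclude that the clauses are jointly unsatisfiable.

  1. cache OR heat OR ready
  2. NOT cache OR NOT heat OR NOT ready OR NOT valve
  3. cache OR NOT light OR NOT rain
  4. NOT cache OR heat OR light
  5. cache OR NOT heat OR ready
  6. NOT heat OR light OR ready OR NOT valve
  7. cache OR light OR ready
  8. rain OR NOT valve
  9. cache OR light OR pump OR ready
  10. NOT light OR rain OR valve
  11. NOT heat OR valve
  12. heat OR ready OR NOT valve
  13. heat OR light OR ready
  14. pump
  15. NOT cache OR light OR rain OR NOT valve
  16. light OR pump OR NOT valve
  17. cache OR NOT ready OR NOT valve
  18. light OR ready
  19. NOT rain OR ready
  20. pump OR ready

Unit clause (pump) forces pump = True.
Set cache = False.
Try heat = True:
  (cache OR NOT heat OR ready) forces ready = True.
  (NOT heat OR valve) forces valve = True.
  clause (cache OR NOT ready OR NOT valve) is falsified — backtrack.
So heat = False.
  then (cache OR heat OR ready) forces ready = True.
  then (cache OR NOT ready OR NOT valve) forces valve = False.
Set rain = False.
  then (NOT light OR rain OR valve) forces light = False.
All clauses satisfied.

cache=F; heat=F; ready=T; rain=F; valve=F; light=F; pump=T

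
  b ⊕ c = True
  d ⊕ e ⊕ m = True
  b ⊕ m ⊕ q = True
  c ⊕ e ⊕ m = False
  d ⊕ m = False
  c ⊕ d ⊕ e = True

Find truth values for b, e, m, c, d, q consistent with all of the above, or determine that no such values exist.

Adding constraints 4, 5, 6 mod 2: every variable appears an even number of times on the left, so the left side is 0.
But the right sides sum to 1 (mod 2). 0 ≠ 1 — the system is inconsistent.

Unsatisfiable — no assignment works.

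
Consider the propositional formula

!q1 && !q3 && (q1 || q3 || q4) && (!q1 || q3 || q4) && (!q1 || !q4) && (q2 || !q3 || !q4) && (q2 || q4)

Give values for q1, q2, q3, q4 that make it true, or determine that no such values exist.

q1 = False; q2 = False; q3 = False; q4 = True

Unit clause (!q1) forces q1 = False.
Unit clause (!q3) forces q3 = False.
In (q1 || q3 || q4) only q4 is left, so q4 = True.
Set q2 = False.
Check each clause:
  (!q1): !q1 holds.
  (!q3): !q3 holds.
  (q1 || q3 || q4): q4 holds.
  (!q1 || q3 || q4): !q1 holds.
  (!q1 || !q4): !q1 holds.
  (q2 || !q3 || !q4): !q3 holds.
  (q2 || q4): q4 holds.
All clauses satisfied.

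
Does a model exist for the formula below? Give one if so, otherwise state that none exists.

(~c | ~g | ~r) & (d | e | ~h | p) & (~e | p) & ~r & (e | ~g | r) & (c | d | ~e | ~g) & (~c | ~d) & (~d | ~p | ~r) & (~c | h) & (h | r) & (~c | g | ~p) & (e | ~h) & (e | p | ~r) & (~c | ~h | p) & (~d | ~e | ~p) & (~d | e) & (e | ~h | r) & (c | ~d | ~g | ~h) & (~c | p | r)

g = True, r = False, e = True, h = True, d = False, c = True, p = True

Unit clause (~r) forces r = False.
In (h | r) only h is left, so h = True.
In (e | ~h) only e is left, so e = True.
In (~e | p) only p is left, so p = True.
In (~d | ~e | ~p) only ~d is left, so d = False.
Set g = True.
  then (c | d | ~e | ~g) forces c = True.
All clauses satisfied.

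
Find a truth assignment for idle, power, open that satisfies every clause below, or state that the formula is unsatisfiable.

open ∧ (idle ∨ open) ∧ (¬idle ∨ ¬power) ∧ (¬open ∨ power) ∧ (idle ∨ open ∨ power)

idle = False, power = True, open = True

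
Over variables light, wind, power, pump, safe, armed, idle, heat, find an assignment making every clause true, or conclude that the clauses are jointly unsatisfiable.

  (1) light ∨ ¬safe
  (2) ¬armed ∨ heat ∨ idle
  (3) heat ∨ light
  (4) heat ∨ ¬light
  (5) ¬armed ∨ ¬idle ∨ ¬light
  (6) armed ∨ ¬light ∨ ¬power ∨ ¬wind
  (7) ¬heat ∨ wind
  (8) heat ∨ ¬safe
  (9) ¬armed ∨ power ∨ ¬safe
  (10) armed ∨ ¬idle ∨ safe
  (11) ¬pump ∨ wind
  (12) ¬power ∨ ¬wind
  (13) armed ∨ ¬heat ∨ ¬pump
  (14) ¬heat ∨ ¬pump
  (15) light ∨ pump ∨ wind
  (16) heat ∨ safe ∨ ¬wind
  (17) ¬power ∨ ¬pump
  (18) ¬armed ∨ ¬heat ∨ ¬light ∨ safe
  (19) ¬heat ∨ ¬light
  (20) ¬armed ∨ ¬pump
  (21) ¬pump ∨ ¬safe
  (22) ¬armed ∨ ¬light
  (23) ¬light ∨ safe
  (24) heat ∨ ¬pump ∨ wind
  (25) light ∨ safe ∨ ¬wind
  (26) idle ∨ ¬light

Unsatisfiable

Case light = True:
  (heat ∨ ¬light) forces heat = True.
  Clause (¬heat ∨ ¬light) is falsified — contradiction.
Case light = False:
  (light ∨ ¬safe) forces safe = False.
  (heat ∨ light) forces heat = True.
  (¬heat ∨ wind) forces wind = True.
  Clause (light ∨ safe ∨ ¬wind) is falsified — contradiction.
Both cases fail, so the formula is unsatisfiable.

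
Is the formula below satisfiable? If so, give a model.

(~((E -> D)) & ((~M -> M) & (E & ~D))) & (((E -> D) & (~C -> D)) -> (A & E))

A = False; D = False; E = True; M = True; C = False

  ~((E -> D)) & ((~M -> M) & (E & ~D)) = True
    ~((E -> D)) = True
      E -> D = False
    (~M -> M) & (E & ~D) = True
      ~M -> M = True
        ~M = False
      E & ~D = True
        ~D = True
  ((E -> D) & (~C -> D)) -> (A & E) = True
    (E -> D) & (~C -> D) = False
      E -> D = False
      ~C -> D = False
        ~C = True
    A & E = False
Both conjuncts True, so the formula holds.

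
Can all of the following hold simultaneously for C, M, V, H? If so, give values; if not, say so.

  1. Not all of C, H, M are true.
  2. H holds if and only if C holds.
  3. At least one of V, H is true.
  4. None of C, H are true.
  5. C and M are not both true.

C=F, M=F, V=T, H=F

  (1) {C, H, M}: 0/3 true — not all ✓
  (2) H=F, C=F — same ✓
  (3) {V, H}: 1 true — at least one ✓
  (4) {C, H}: 0 true — none ✓
  (5) C=F, M=F — not both ✓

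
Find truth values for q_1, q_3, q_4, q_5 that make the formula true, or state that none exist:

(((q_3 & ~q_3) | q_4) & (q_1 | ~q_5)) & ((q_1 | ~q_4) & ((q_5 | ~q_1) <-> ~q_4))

q_1 = True, q_3 = False, q_4 = True, q_5 = False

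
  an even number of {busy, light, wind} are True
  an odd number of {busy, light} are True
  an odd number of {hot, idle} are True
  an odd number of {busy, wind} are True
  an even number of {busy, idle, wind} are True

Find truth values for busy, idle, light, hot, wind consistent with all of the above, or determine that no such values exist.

busy = False; idle = True; light = True; hot = False; wind = True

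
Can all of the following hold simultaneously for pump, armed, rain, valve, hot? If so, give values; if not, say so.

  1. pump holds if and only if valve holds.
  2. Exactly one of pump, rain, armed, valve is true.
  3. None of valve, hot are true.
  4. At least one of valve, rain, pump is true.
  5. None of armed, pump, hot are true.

pump = False; armed = False; rain = True; valve = False; hot = False

  (1) pump=F, valve=F — same ✓
  (2) {pump, rain, armed, valve}: 1 true — exactly one ✓
  (3) {valve, hot}: 0 true — none ✓
  (4) {valve, rain, pump}: 1 true — at least one ✓
  (5) {armed, pump, hot}: 0 true — none ✓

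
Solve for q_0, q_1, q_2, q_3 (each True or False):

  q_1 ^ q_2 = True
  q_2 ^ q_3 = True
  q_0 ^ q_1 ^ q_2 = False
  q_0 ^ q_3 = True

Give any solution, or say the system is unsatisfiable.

q_0 = True; q_1 = False; q_2 = True; q_3 = False

q_1 ^ q_2 = F ^ T = True ✓
q_2 ^ q_3 = T ^ F = True ✓
q_0 ^ q_1 ^ q_2 = T ^ F ^ T = False ✓
q_0 ^ q_3 = T ^ F = True ✓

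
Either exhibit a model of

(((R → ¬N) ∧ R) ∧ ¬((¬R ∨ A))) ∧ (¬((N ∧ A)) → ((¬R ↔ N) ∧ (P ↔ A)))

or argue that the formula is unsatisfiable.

R = True, P = False, N = False, A = False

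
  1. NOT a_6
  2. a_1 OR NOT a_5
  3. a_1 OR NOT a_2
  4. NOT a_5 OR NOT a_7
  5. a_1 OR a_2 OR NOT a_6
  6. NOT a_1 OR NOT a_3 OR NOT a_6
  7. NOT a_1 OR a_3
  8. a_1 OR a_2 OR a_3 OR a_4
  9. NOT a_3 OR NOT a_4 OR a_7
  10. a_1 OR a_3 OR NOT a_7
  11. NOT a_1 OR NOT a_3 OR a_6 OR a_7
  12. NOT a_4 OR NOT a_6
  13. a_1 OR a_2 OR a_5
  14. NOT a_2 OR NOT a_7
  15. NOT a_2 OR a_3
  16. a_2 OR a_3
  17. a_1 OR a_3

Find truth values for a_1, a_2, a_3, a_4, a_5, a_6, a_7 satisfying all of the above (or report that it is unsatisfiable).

Unit clause (NOT a_6) forces a_6 = False.
Try a_1 = False:
  (a_1 OR NOT a_5) forces a_5 = False.
  (a_1 OR NOT a_2) forces a_2 = False.
  clause (a_1 OR a_2 OR a_5) is falsified — backtrack.
So a_1 = True.
  then (NOT a_1 OR a_3) forces a_3 = True.
  then (NOT a_1 OR NOT a_3 OR a_6 OR a_7) forces a_7 = True.
  then (NOT a_2 OR NOT a_7) forces a_2 = False.
  then (NOT a_5 OR NOT a_7) forces a_5 = False.
Set a_4 = False.
All clauses satisfied.

a_1=T; a_2=F; a_3=T; a_4=F; a_5=F; a_6=F; a_7=T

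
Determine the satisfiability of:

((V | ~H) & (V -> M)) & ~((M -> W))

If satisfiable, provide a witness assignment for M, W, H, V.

M = True, W = False, H = False, V = False

  (V | ~H) & (V -> M) = True
    V | ~H = True
      ~H = True
    V -> M = True
  ~((M -> W)) = True
    M -> W = False
Both conjuncts True, so the formula holds.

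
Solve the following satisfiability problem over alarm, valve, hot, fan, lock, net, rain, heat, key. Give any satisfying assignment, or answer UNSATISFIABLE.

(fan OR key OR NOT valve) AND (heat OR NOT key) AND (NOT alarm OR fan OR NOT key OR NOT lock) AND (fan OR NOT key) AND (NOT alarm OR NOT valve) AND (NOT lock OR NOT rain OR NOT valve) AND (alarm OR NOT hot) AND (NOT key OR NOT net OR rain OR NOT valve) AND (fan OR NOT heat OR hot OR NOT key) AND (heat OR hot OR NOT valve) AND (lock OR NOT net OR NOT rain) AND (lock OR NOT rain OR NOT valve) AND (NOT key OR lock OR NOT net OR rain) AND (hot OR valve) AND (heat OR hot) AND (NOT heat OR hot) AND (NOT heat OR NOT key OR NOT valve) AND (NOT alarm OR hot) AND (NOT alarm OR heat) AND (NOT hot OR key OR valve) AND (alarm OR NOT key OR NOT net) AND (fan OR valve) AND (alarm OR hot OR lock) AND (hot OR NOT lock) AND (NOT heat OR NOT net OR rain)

alarm = True; valve = False; hot = True; fan = True; lock = True; net = False; rain = False; heat = True; key = True

Try alarm = False:
  (alarm OR NOT hot) forces hot = False.
  (hot OR valve) forces valve = True.
  (heat OR hot OR NOT valve) forces heat = True.
  clause (NOT heat OR hot) is falsified — backtrack.
So alarm = True.
  then (NOT alarm OR NOT valve) forces valve = False.
  then (hot OR valve) forces hot = True.
  then (NOT alarm OR heat) forces heat = True.
  then (NOT hot OR key OR valve) forces key = True.
  then (fan OR valve) forces fan = True.
Set lock = True.
Set net = False.
Set rain = False.
All clauses satisfied.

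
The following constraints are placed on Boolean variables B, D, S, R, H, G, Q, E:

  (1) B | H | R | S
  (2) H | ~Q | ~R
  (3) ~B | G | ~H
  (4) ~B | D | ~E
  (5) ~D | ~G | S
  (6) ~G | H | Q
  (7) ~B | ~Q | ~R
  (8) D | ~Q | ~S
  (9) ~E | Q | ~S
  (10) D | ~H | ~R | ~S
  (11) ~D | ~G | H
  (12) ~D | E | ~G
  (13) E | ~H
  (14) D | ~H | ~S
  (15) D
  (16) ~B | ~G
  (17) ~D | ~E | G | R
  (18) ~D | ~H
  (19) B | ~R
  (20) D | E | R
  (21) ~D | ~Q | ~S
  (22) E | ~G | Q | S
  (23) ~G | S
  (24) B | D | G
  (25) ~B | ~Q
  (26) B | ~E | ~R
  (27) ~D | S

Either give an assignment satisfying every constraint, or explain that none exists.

B = True, D = True, S = True, R = True, H = False, G = False, Q = False, E = False

Unit clause (D) forces D = True.
In (~D | ~H) only ~H is left, so H = False.
In (~D | S) only S is left, so S = True.
In (~D | ~G | H) only ~G is left, so G = False.
In (~D | ~Q | ~S) only ~Q is left, so Q = False.
In (~E | Q | ~S) only ~E is left, so E = False.
Set B = True.
Set R = True.
All clauses satisfied.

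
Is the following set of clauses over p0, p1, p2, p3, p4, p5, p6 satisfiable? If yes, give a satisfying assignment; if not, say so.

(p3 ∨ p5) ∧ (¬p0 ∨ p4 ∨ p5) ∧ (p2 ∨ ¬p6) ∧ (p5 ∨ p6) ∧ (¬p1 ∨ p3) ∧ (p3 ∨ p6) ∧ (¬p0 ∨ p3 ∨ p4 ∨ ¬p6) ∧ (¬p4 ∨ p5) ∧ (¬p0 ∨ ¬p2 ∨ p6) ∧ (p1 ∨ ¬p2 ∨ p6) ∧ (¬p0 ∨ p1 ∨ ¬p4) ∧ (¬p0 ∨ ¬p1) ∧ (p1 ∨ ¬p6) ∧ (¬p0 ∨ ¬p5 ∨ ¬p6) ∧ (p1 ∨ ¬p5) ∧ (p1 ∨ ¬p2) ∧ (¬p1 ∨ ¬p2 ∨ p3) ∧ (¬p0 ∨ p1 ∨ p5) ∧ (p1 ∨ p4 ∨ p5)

p0 = False, p1 = True, p2 = False, p3 = True, p4 = True, p5 = True, p6 = False

Set p0 = False.
Try p1 = False:
  (p1 ∨ ¬p6) forces p6 = False.
  (p5 ∨ p6) forces p5 = True.
  clause (p1 ∨ ¬p5) is falsified — backtrack.
So p1 = True.
  then (¬p1 ∨ p3) forces p3 = True.
Set p2 = False.
  then (p2 ∨ ¬p6) forces p6 = False.
  then (p5 ∨ p6) forces p5 = True.
Set p4 = True.
All clauses satisfied.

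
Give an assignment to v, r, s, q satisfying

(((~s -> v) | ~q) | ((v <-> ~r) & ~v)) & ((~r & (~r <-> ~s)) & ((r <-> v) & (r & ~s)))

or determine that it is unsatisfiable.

The formula is unsatisfiable.

Case r = True: the conjunct ~r is False.
Case r = False: the conjunct r is False.
Both cases fail — unsatisfiable.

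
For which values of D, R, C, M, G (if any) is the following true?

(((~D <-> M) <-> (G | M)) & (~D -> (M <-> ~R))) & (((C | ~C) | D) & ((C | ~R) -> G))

D = True, R = True, C = True, M = False, G = True

  ((~D <-> M) <-> (G | M)) & (~D -> (M <-> ~R)) = True
    (~D <-> M) <-> (G | M) = True
      ~D <-> M = True
        ~D = False
      G | M = True
    ~D -> (M <-> ~R) = True
      ~D = False
      M <-> ~R = True
        ~R = False
  ((C | ~C) | D) & ((C | ~R) -> G) = True
    (C | ~C) | D = True
      C | ~C = True
        ~C = False
    (C | ~R) -> G = True
      C | ~R = True
        ~R = False
Both conjuncts True, so the formula holds.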